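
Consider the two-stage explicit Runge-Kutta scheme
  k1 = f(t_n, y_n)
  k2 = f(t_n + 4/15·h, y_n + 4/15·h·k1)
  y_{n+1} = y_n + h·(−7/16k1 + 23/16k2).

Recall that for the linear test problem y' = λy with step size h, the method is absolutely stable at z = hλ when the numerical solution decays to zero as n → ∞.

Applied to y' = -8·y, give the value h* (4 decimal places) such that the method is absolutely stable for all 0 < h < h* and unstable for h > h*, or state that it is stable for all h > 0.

(-2.6087,0); λ=-8 ⇒ h* = (60/23)/8 = 0.3261.

Test eqn y'=λy, z=hλ:
  k1=λy_n ⇒ h·k1=z·y_n;  k2=λ(1+4/15z)y_n ⇒ h·k2=z(1+4/15z)y_n
  y_{n+1}/y_n = 1 − 7/16z + 23/16z(1+4/15z) = 1 + z + 23/60z²
  so R(z) = 1 + z + 23/60z².

Find x<0 with |R(x)|<1.
x=-0.57: |R|=0.5545
R=1: x+23/60x²=0 ⇒ x=−60/23=-2.6087; min R=1−1/(4·23/60)=0.3478>−1
Confirm numerically:
  x=-2.026: |R|=0.54746 <1
  x=-1.772: |R|=0.43166 <1
  x=-1.756: |R|=0.42602 <1
  x=-2.831: |R|=1.24125 >1
  x=-2.780: |R|=1.18255 >1
  x=-2.767: |R|=1.16791 >1
Stable set (-2.6087, 0).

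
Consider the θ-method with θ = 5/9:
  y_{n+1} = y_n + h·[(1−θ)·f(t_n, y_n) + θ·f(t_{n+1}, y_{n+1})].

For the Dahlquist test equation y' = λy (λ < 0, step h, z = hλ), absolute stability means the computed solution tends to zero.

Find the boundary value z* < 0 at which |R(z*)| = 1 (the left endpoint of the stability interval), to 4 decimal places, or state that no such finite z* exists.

Set f=λy, z=hλ:
  y_{n+1} = y_n + z·[4/9·y_n + 5/9·y_{n+1}] ⇒ (1 − 5/9z)y_{n+1} = (1 + 4/9z)y_n
  Hence R(z) = (1 + 4/9z)/(1 − 5/9z).

Boundary: |R(x)|=1, x<0.
x=-1.75: |R|=0.1127
x=-2: |R|=0.0526
x=-10: |R|=0.5254
x=-100: |R|=0.7682
θ=5/9≥1/2 ⇒ |1+4/9x|<|1−5/9x| ∀x<0 ⇒ interval (−∞,0).

interval (−∞, 0).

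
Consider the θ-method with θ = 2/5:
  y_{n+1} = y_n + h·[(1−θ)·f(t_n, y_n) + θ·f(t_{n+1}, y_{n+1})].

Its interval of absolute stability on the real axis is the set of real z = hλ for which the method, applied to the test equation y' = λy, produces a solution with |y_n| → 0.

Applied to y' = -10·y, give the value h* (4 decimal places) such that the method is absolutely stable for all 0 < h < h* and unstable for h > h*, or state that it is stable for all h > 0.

With y'=λy (z=hλ):
  y_{n+1} = y_n + z·[3/5·y_n + 2/5·y_{n+1}] ⇒ (1 − 2/5z)y_{n+1} = (1 + 3/5z)y_n
  ⇒ R(z) = (1 + 3/5z)/(1 − 2/5z).

Solve |R(x)|<1 on ℝ⁻.
x=-0.77: |R|=0.4113
R=−1: 1+3/5x = −1+2/5x ⇒ -1/5x=2 ⇒ x=2/(-1/5)=-10.0000
Confirm numerically:
  x=-9.885: |R|=0.99536 <1
  x=-7.369: |R|=0.86670 <1
  x=-5.086: |R|=0.67611 <1
  x=-10.459: |R|=1.01771 >1
  x=-10.376: |R|=1.01460 >1
  x=-10.278: |R|=1.01088 >1
Interval (-10.0000, 0).

(-10.0000,0); λ=-10 ⇒ h* = (10)/10 = 1.0000.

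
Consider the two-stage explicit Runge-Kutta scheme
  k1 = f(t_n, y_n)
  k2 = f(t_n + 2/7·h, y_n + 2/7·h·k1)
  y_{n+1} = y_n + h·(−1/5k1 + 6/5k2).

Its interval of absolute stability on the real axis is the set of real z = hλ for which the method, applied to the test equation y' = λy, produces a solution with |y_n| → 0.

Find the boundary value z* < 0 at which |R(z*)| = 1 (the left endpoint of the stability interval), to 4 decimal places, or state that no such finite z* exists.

z* = -2.9167.

Set f=λy, z=hλ:
  k1=λy_n ⇒ h·k1=z·y_n;  k2=λ(1+2/7z)y_n ⇒ h·k2=z(1+2/7z)y_n
  y_{n+1}/y_n = 1 − 1/5z + 6/5z(1+2/7z) = 1 + z + 12/35z²
  R(z) = 1 + z + 12/35z².

Solve |R(x)|<1 on ℝ⁻.
x=-1.07: |R|=0.3225
R=1: x+12/35x²=0 ⇒ x=−35/12=-2.9167; min R=1−1/(4·12/35)=0.2708>−1
Confirm numerically:
  x=-2.813: |R|=0.90002 <1
  x=-2.253: |R|=0.48735 <1
  x=-1.878: |R|=0.33122 <1
  x=-3.463: |R|=1.64867 >1
  x=-3.444: |R|=1.62268 >1
  x=-3.227: |R|=1.34335 >1
Interval (-2.9167, 0).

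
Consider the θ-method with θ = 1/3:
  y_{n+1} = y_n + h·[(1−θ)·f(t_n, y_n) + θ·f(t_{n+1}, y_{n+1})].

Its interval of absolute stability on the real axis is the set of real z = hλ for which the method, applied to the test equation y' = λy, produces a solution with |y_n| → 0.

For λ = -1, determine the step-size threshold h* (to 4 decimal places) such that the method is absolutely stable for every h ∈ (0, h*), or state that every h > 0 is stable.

(-6.0000,0); λ=-1 ⇒ h* = (6)/1 = 6.0000.

Set f=λy, z=hλ:
  y_{n+1} = y_n + z·[2/3·y_n + 1/3·y_{n+1}] ⇒ (1 − 1/3z)y_{n+1} = (1 + 2/3z)y_n
  so R(z) = (1 + 2/3z)/(1 − 1/3z).

Solve |R(x)|<1 on ℝ⁻.
x=-1.25: |R|=0.1176
R=−1: 1+2/3x = −1+1/3x ⇒ -1/3x=2 ⇒ x=2/(-1/3)=-6.0000
Confirm numerically:
  x=-5.161: |R|=0.89719 <1
  x=-3.083: |R|=0.52047 <1
  x=-2.558: |R|=0.38071 <1
  x=-6.485: |R|=1.05113 >1
  x=-6.457: |R|=1.04832 >1
Interval (-6.0000, 0).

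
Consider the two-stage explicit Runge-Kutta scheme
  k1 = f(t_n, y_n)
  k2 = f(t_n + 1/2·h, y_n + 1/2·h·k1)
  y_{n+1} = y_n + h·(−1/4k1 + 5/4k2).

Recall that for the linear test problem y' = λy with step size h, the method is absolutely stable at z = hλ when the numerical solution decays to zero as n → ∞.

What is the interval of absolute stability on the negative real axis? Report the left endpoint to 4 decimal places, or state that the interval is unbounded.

(-1.6000, 0).

With y'=λy (z=hλ):
  k1=λy_n ⇒ h·k1=z·y_n;  k2=λ(1+1/2z)y_n ⇒ h·k2=z(1+1/2z)y_n
  y_{n+1}/y_n = 1 − 1/4z + 5/4z(1+1/2z) = 1 + z + 5/8z²
  R(z) = 1 + z + 5/8z².

Find x<0 with |R(x)|<1.
x=-0.53: |R|=0.6456
R=1: x+5/8x²=0 ⇒ x=−8/5=-1.6000; min R=1−1/(4·5/8)=0.6000>−1
Confirm numerically:
  x=-1.507: |R|=0.91241 <1
  x=-1.269: |R|=0.73748 <1
  x=-1.256: |R|=0.72996 <1
  x=-0.778: |R|=0.60030 <1
  x=-1.862: |R|=1.30490 >1
  x=-1.653: |R|=1.05476 >1
Stable set (-1.6000, 0).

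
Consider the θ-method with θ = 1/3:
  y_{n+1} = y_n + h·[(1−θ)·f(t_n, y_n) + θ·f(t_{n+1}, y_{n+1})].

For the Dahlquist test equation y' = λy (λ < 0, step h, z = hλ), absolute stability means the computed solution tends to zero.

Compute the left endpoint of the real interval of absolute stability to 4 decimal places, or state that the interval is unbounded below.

With y'=λy (z=hλ):
  y_{n+1} = y_n + z·[2/3·y_n + 1/3·y_{n+1}] ⇒ (1 − 1/3z)y_{n+1} = (1 + 2/3z)y_n
  R(z) = (1 + 2/3z)/(1 − 1/3z).

Solve |R(x)|<1 on ℝ⁻.
x=-1.14: |R|=0.1739
R=−1: 1+2/3x = −1+1/3x ⇒ -1/3x=2 ⇒ x=2/(-1/3)=-6.0000
Confirm numerically:
  x=-3.732: |R|=0.66310 <1
  x=-2.807: |R|=0.45015 <1
  x=-2.728: |R|=0.42877 <1
  x=-6.549: |R|=1.05749 >1
  x=-6.072: |R|=1.00794 >1
Interval (-6.0000, 0).

z* = -6.0000.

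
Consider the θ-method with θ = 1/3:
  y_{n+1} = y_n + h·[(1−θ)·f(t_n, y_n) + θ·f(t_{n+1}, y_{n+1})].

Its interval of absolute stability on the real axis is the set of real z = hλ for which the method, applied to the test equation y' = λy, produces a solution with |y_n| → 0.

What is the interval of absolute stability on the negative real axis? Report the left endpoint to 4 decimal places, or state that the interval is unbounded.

Set f=λy, z=hλ:
  y_{n+1} = y_n + z·[2/3·y_n + 1/3·y_{n+1}] ⇒ (1 − 1/3z)y_{n+1} = (1 + 2/3z)y_n
  so R(z) = (1 + 2/3z)/(1 − 1/3z).

Need |R(x)|<1, x<0.
x=-1.1: |R|=0.1951
R=−1: 1+2/3x = −1+1/3x ⇒ -1/3x=2 ⇒ x=2/(-1/3)=-6.0000
Confirm numerically:
  x=-5.650: |R|=0.95954 <1
  x=-3.451: |R|=0.60487 <1
  x=-2.903: |R|=0.47535 <1
  x=-6.575: |R|=1.06005 >1
  x=-6.570: |R|=1.05956 >1
Interval (-6.0000, 0).

z∈(-6.0000,0).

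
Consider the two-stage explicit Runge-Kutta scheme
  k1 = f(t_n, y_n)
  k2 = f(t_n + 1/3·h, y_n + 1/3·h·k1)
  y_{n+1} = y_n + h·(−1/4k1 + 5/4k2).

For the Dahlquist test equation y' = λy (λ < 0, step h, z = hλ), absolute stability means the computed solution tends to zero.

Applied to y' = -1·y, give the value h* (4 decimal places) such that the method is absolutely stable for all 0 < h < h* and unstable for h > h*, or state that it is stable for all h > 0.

(-2.4000,0); λ=-1 ⇒ h* = (12/5)/1 = 2.4000.

With y'=λy (z=hλ):
  k1=λy_n ⇒ h·k1=z·y_n;  k2=λ(1+1/3z)y_n ⇒ h·k2=z(1+1/3z)y_n
  y_{n+1}/y_n = 1 − 1/4z + 5/4z(1+1/3z) = 1 + z + 5/12z²
  R(z) = 1 + z + 5/12z².

Find x<0 with |R(x)|<1.
x=-1.35: |R|=0.4094
R=1: x+5/12x²=0 ⇒ x=−12/5=-2.4000; min R=1−1/(4·5/12)=0.4000>−1
Confirm numerically:
  x=-1.766: |R|=0.53348 <1
  x=-1.291: |R|=0.40345 <1
  x=-1.284: |R|=0.40294 <1
  x=-1.148: |R|=0.40113 <1
  x=-2.785: |R|=1.44676 >1
  x=-2.457: |R|=1.05835 >1
Stable set (-2.4000, 0).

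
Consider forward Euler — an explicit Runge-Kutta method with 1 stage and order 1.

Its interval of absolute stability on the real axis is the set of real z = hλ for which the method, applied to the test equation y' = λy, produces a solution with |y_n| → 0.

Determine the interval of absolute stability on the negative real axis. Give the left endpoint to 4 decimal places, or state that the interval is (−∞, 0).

(-2.0000, 0).

With y'=λy (z=hλ):
  order 1, 1-stage ⇒ R(z)=1+z
  (e.g. R(-1.53)=-0.53000, |R|=0.53000)

Find x<0 with |R(x)|<1.
x=-1.53: |R|=0.5300
|R(-2.11)|=1.1100 |R(-1.24)|=0.2400 |R(-0.62)|=0.3800
Bisect:
  x_lo=-2.4947 |R|=1.4947  x_hi=-0.1407 |R|=0.8593
  mid=-1.31766 |R|=0.31766 →hi
  mid=-1.90616 |R|=0.90616 →hi
  mid=-2.20041 |R|=1.20041 →lo
  mid=-2.05328 |R|=1.05328 →lo
  mid=-1.97972 |R|=0.97972 →hi
  mid=-2.01650 |R|=1.01650 →lo
  mid=-1.99811 |R|=0.99811 →hi
  mid=-2.00730 |R|=1.00730 →lo
  ...
  [-2.00012,-1.99998] ⇒ x*=-2.0000
Stable set (-2.0000, 0).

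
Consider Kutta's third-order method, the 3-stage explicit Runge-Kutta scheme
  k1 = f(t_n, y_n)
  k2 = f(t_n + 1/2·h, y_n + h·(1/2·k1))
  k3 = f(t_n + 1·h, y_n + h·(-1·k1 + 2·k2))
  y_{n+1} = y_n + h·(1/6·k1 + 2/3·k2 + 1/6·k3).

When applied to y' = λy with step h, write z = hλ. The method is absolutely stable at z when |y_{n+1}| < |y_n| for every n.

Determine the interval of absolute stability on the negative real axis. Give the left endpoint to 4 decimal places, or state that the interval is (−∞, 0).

z∈(-2.5127,0).

With y'=λy (z=hλ):
  order 3, 3-stage ⇒ R(z)=1+z+z^2/2+z^3/6
  (e.g. R(-0.35)=0.70410, |R|=0.70410)

Solve |R(x)|<1 on ℝ⁻.
x=-0.35: |R|=0.7041
|R(-2.51)|=0.9955 |R(-2.44)|=0.8843 |R(-1.37)|=0.1399
Bisect:
  x_lo=-3.3949 |R|=3.1535  x_hi=-0.1630 |R|=0.8496
  mid=-1.77895 |R|=0.13492 →hi
  mid=-2.58693 |R|=1.12621 →lo
  mid=-2.18294 |R|=0.53403 →hi
  mid=-2.38494 |R|=0.80186 →hi
  mid=-2.48593 |R|=0.95646 →hi
  mid=-2.53643 |R|=1.03937 →lo
  mid=-2.51118 |R|=0.99743 →hi
  mid=-2.52381 |R|=1.01828 →lo
  ...
  [-2.51276,-2.51256] ⇒ x*=-2.5127
Stable set (-2.5127, 0).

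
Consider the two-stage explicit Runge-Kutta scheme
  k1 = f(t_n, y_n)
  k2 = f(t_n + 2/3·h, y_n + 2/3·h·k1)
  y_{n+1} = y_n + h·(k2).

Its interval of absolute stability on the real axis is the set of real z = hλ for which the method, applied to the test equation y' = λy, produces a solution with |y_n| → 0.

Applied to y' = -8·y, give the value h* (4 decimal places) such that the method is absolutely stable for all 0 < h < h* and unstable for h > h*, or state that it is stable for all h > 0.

(-1.5000,0); λ=-8 ⇒ h* = (3/2)/8 = 0.1875.

On y'=λy, z=hλ:
  k1=λy_n ⇒ h·k1=z·y_n;  k2=λ(1+2/3z)y_n ⇒ h·k2=z(1+2/3z)y_n
  y_{n+1}/y_n = 1 + z(1+2/3z) = 1 + z + 2/3z²
  R(z) = 1 + z + 2/3z².

Boundary: |R(x)|=1, x<0.
x=-0.6: |R|=0.6400
R=1: x+2/3x²=0 ⇒ x=−3/2=-1.5000; min R=1−1/(4·2/3)=0.6250>−1
Confirm numerically:
  x=-1.277: |R|=0.81015 <1
  x=-1.031: |R|=0.67764 <1
  x=-1.006: |R|=0.66869 <1
  x=-0.832: |R|=0.62948 <1
  x=-2.086: |R|=1.81493 >1
  x=-1.718: |R|=1.24968 >1
  x=-1.639: |R|=1.15188 >1
So |R|<1 on (-1.5000, 0).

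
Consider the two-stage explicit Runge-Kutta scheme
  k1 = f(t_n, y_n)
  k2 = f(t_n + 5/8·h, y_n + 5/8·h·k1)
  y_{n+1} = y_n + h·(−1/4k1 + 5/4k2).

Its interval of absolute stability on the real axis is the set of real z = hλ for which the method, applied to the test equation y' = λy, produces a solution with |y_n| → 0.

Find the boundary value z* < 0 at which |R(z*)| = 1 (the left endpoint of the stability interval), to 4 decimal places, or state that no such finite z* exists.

With y'=λy (z=hλ):
  k1=λy_n ⇒ h·k1=z·y_n;  k2=λ(1+5/8z)y_n ⇒ h·k2=z(1+5/8z)y_n
  y_{n+1}/y_n = 1 − 1/4z + 5/4z(1+5/8z) = 1 + z + 25/32z²
  R(z) = 1 + z + 25/32z².

Boundary: |R(x)|=1, x<0.
x=-0.58: |R|=0.6828
R=1: x+25/32x²=0 ⇒ x=−32/25=-1.2800; min R=1−1/(4·25/32)=0.6800>−1
Confirm numerically:
  x=-1.165: |R|=0.89533 <1
  x=-0.730: |R|=0.68633 <1
  x=-0.540: |R|=0.68781 <1
  x=-1.603: |R|=1.40451 >1
  x=-1.508: |R|=1.26861 >1
  x=-1.321: |R|=1.04231 >1
Stable set (-1.2800, 0).

left endpoint -1.2800.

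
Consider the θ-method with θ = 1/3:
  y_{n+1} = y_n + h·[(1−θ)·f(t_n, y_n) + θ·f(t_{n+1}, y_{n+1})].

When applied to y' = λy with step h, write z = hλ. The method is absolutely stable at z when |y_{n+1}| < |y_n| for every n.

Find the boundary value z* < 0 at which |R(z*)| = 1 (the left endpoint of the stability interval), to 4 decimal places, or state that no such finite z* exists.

On y'=λy, z=hλ:
  y_{n+1} = y_n + z·[2/3·y_n + 1/3·y_{n+1}] ⇒ (1 − 1/3z)y_{n+1} = (1 + 2/3z)y_n
  R(z) = (1 + 2/3z)/(1 − 1/3z).

Find x<0 with |R(x)|<1.
x=-1.22: |R|=0.1327
R=−1: 1+2/3x = −1+1/3x ⇒ -1/3x=2 ⇒ x=2/(-1/3)=-6.0000
Confirm numerically:
  x=-4.929: |R|=0.86493 <1
  x=-4.034: |R|=0.72050 <1
  x=-2.570: |R|=0.38420 <1
  x=-2.527: |R|=0.37163 <1
  x=-6.534: |R|=1.05601 >1
  x=-6.264: |R|=1.02850 >1
  x=-6.134: |R|=1.01467 >1
Stable set (-6.0000, 0).

left endpoint -6.0000.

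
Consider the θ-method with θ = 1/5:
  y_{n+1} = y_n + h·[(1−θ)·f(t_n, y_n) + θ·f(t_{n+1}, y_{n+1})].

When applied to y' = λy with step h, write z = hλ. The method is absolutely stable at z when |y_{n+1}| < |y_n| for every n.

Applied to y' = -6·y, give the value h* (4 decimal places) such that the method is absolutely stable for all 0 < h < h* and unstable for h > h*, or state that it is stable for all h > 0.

With y'=λy (z=hλ):
  y_{n+1} = y_n + z·[4/5·y_n + 1/5·y_{n+1}] ⇒ (1 − 1/5z)y_{n+1} = (1 + 4/5z)y_n
  so R(z) = (1 + 4/5z)/(1 − 1/5z).

Solve |R(x)|<1 on ℝ⁻.
x=-1.06: |R|=0.1254
R=−1: 1+4/5x = −1+1/5x ⇒ -3/5x=2 ⇒ x=2/(-3/5)=-3.3333
Confirm numerically:
  x=-3.168: |R|=0.93928 <1
  x=-2.932: |R|=0.84821 <1
  x=-2.803: |R|=0.79610 <1
  x=-1.887: |R|=0.36997 <1
  x=-3.706: |R|=1.12842 >1
  x=-3.676: |R|=1.11849 >1
So |R|<1 on (-3.3333, 0).

(-3.3333,0); λ=-6 ⇒ h* = (10/3)/6 = 0.5556.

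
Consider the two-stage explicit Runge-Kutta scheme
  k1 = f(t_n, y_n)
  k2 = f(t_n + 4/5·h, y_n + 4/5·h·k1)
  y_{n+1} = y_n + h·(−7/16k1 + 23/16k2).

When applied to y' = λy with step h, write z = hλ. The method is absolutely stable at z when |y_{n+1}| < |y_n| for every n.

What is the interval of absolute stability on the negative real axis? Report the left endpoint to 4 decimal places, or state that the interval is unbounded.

On y'=λy, z=hλ:
  k1=λy_n ⇒ h·k1=z·y_n;  k2=λ(1+4/5z)y_n ⇒ h·k2=z(1+4/5z)y_n
  y_{n+1}/y_n = 1 − 7/16z + 23/16z(1+4/5z) = 1 + z + 23/20z²
  R(z) = 1 + z + 23/20z².

Boundary: |R(x)|=1, x<0.
x=-1.37: |R|=1.7884
R=1: x+23/20x²=0 ⇒ x=−20/23=-0.8696; min R=1−1/(4·23/20)=0.7826>−1
Confirm numerically:
  x=-0.737: |R|=0.88764 <1
  x=-0.656: |R|=0.83889 <1
  x=-0.435: |R|=0.78261 <1
  x=-0.375: |R|=0.78672 <1
  x=-1.349: |R|=1.74377 >1
  x=-1.013: |R|=1.16709 >1
  x=-0.903: |R|=1.03472 >1
Stable set (-0.8696, 0).

(-0.8696, 0).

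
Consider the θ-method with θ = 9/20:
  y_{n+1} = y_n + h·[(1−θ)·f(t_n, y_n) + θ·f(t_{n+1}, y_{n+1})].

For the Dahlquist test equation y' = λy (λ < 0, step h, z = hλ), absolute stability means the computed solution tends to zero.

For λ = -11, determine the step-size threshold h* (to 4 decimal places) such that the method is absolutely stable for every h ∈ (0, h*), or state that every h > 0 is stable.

(-20.0000,0); λ=-11 ⇒ h* = (20)/11 = 1.8182.

Set f=λy, z=hλ:
  y_{n+1} = y_n + z·[11/20·y_n + 9/20·y_{n+1}] ⇒ (1 − 9/20z)y_{n+1} = (1 + 11/20z)y_n
  ⇒ R(z) = (1 + 11/20z)/(1 − 9/20z).

Boundary: |R(x)|=1, x<0.
x=-0.73: |R|=0.4505
R=−1: 1+11/20x = −1+9/20x ⇒ -1/10x=2 ⇒ x=2/(-1/10)=-20.0000
Confirm numerically:
  x=-16.489: |R|=0.95830 <1
  x=-11.854: |R|=0.87140 <1
  x=-9.524: |R|=0.80181 <1
  x=-20.539: |R|=1.00526 >1
  x=-20.477: |R|=1.00467 >1
  x=-20.314: |R|=1.00310 >1
Interval (-20.0000, 0).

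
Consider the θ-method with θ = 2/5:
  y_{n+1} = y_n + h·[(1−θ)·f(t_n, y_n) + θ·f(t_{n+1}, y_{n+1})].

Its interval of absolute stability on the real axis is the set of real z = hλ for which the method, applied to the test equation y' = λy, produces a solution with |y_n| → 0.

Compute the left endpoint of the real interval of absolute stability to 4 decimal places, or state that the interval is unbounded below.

z* = -10.0000.

Test eqn y'=λy, z=hλ:
  y_{n+1} = y_n + z·[3/5·y_n + 2/5·y_{n+1}] ⇒ (1 − 2/5z)y_{n+1} = (1 + 3/5z)y_n
  so R(z) = (1 + 3/5z)/(1 − 2/5z).

Solve |R(x)|<1 on ℝ⁻.
x=-0.69: |R|=0.4592
R=−1: 1+3/5x = −1+2/5x ⇒ -1/5x=2 ⇒ x=2/(-1/5)=-10.0000
Confirm numerically:
  x=-6.545: |R|=0.80901 <1
  x=-4.807: |R|=0.64466 <1
  x=-4.520: |R|=0.60969 <1
  x=-10.230: |R|=1.00903 >1
  x=-10.168: |R|=1.00663 >1
  x=-10.148: |R|=1.00585 >1
So |R|<1 on (-10.0000, 0).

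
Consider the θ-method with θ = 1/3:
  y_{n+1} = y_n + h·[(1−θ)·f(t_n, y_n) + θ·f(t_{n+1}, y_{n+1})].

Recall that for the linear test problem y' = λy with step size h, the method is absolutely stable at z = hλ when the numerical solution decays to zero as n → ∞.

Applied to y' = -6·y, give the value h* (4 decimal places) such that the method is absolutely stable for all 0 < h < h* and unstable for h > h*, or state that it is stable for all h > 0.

On y'=λy, z=hλ:
  y_{n+1} = y_n + z·[2/3·y_n + 1/3·y_{n+1}] ⇒ (1 − 1/3z)y_{n+1} = (1 + 2/3z)y_n
  R(z) = (1 + 2/3z)/(1 − 1/3z).

Need |R(x)|<1, x<0.
x=-1.37: |R|=0.0595
R=−1: 1+2/3x = −1+1/3x ⇒ -1/3x=2 ⇒ x=2/(-1/3)=-6.0000
Confirm numerically:
  x=-3.832: |R|=0.68267 <1
  x=-3.730: |R|=0.66270 <1
  x=-3.523: |R|=0.62027 <1
  x=-3.049: |R|=0.51215 <1
  x=-6.570: |R|=1.05956 >1
  x=-6.336: |R|=1.03599 >1
  x=-6.111: |R|=1.01218 >1
So |R|<1 on (-6.0000, 0).

(-6.0000,0); λ=-6 ⇒ h* = (6)/6 = 1.0000.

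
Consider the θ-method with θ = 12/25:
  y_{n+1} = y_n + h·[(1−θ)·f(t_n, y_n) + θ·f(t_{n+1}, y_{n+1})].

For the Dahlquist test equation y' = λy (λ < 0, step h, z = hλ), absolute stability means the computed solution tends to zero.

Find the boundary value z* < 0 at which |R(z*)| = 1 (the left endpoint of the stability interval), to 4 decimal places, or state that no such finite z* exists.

left endpoint -50.0000.

Test eqn y'=λy, z=hλ:
  y_{n+1} = y_n + z·[13/25·y_n + 12/25·y_{n+1}] ⇒ (1 − 12/25z)y_{n+1} = (1 + 13/25z)y_n
  ⇒ R(z) = (1 + 13/25z)/(1 − 12/25z).

Solve |R(x)|<1 on ℝ⁻.
x=-1.14: |R|=0.2632
R=−1: 1+13/25x = −1+12/25x ⇒ -1/25x=2 ⇒ x=2/(-1/25)=-50.0000
Confirm numerically:
  x=-49.611: |R|=0.99937 <1
  x=-28.089: |R|=0.93948 <1
  x=-20.833: |R|=0.89394 <1
  x=-50.274: |R|=1.00044 >1
  x=-50.258: |R|=1.00041 >1
  x=-50.214: |R|=1.00034 >1
So |R|<1 on (-50.0000, 0).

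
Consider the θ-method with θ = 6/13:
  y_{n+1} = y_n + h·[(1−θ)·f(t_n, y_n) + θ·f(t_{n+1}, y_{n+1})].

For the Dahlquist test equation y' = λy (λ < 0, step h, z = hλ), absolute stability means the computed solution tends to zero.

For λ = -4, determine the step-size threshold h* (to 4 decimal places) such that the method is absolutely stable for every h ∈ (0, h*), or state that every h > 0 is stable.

With y'=λy (z=hλ):
  y_{n+1} = y_n + z·[7/13·y_n + 6/13·y_{n+1}] ⇒ (1 − 6/13z)y_{n+1} = (1 + 7/13z)y_n
  ⇒ R(z) = (1 + 7/13z)/(1 − 6/13z).

Boundary: |R(x)|=1, x<0.
x=-0.6: |R|=0.5301
R=−1: 1+7/13x = −1+6/13x ⇒ -1/13x=2 ⇒ x=2/(-1/13)=-26.0000
Confirm numerically:
  x=-21.983: |R|=0.97228 <1
  x=-16.505: |R|=0.91525 <1
  x=-16.440: |R|=0.91437 <1
  x=-26.241: |R|=1.00141 >1
  x=-26.166: |R|=1.00098 >1
Interval (-26.0000, 0).

(-26.0000,0); λ=-4 ⇒ h* = (26)/4 = 6.5000.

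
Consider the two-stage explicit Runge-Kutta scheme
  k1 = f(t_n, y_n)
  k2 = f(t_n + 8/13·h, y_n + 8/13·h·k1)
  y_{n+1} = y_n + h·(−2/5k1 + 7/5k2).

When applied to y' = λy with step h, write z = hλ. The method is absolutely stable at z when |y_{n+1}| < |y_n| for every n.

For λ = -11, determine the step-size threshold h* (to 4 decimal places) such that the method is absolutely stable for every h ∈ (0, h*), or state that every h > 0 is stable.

Set f=λy, z=hλ:
  k1=λy_n ⇒ h·k1=z·y_n;  k2=λ(1+8/13z)y_n ⇒ h·k2=z(1+8/13z)y_n
  y_{n+1}/y_n = 1 − 2/5z + 7/5z(1+8/13z) = 1 + z + 56/65z²
  so R(z) = 1 + z + 56/65z².

Find x<0 with |R(x)|<1.
x=-0.49: |R|=0.7169
R=1: x+56/65x²=0 ⇒ x=−65/56=-1.1607; min R=1−1/(4·56/65)=0.7098>−1
Confirm numerically:
  x=-0.708: |R|=0.72386 <1
  x=-0.689: |R|=0.71999 <1
  x=-0.667: |R|=0.71629 <1
  x=-0.520: |R|=0.71296 <1
  x=-1.649: |R|=1.69370 >1
  x=-1.470: |R|=1.39170 >1
  x=-1.349: |R|=1.21883 >1
So |R|<1 on (-1.1607, 0).

(-1.1607,0); λ=-11 ⇒ h* = (65/56)/11 = 0.1055.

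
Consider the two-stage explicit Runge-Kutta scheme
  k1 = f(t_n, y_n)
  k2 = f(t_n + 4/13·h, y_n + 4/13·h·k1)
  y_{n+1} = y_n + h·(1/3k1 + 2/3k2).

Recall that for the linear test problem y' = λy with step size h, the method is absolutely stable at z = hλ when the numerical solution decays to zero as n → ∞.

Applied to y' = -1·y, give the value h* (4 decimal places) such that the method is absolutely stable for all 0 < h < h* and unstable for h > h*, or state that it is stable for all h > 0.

(-4.8750,0); λ=-1 ⇒ h* = (39/8)/1 = 4.8750.

With y'=λy (z=hλ):
  k1=λy_n ⇒ h·k1=z·y_n;  k2=λ(1+4/13z)y_n ⇒ h·k2=z(1+4/13z)y_n
  y_{n+1}/y_n = 1 + 1/3z + 2/3z(1+4/13z) = 1 + z + 8/39z²
  so R(z) = 1 + z + 8/39z².

Solve |R(x)|<1 on ℝ⁻.
x=-0.78: |R|=0.3448
R=1: x+8/39x²=0 ⇒ x=−39/8=-4.8750; min R=1−1/(4·8/39)=-0.2188>−1
Confirm numerically:
  x=-4.291: |R|=0.48596 <1
  x=-3.933: |R|=0.24002 <1
  x=-3.183: |R|=0.10475 <1
  x=-2.058: |R|=0.18921 <1
  x=-5.287: |R|=1.44682 >1
  x=-5.118: |R|=1.25511 >1
  x=-4.897: |R|=1.02210 >1
So |R|<1 on (-4.8750, 0).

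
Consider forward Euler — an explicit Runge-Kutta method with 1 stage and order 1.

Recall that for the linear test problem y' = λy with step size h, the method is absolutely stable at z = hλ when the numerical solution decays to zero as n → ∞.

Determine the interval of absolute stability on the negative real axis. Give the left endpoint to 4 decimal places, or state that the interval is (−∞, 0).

(-2.0000, 0).

Test eqn y'=λy, z=hλ:
  order 1, 1-stage ⇒ R(z)=1+z
  (e.g. R(-1.59)=-0.59000, |R|=0.59000)

Find x<0 with |R(x)|<1.
x=-1.59: |R|=0.5900
|R(-1.79)|=0.7900 |R(-1.72)|=0.7200 |R(-1.7)|=0.7000
Bisect:
  x_lo=-2.3295 |R|=1.3295  x_hi=-0.0938 |R|=0.9062
  mid=-1.21166 |R|=0.21166 →hi
  mid=-1.77059 |R|=0.77059 →hi
  mid=-2.05006 |R|=1.05006 →lo
  mid=-1.91032 |R|=0.91032 →hi
  mid=-1.98019 |R|=0.98019 →hi
  mid=-2.01512 |R|=1.01512 →lo
  mid=-1.99766 |R|=0.99766 →hi
  mid=-2.00639 |R|=1.00639 →lo
  mid=-2.00202 |R|=1.00202 →lo
  ...
  [-2.00011,-1.99998] ⇒ x*=-2.0000
So |R|<1 on (-2.0000, 0).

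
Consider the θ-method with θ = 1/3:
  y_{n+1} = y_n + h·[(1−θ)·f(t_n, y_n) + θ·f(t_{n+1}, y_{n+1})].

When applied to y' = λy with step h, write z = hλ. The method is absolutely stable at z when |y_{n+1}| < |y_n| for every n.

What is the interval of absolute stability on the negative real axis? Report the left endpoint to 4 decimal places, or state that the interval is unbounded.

(-6.0000, 0).

On y'=λy, z=hλ:
  y_{n+1} = y_n + z·[2/3·y_n + 1/3·y_{n+1}] ⇒ (1 − 1/3z)y_{n+1} = (1 + 2/3z)y_n
  R(z) = (1 + 2/3z)/(1 − 1/3z).

Find x<0 with |R(x)|<1.
x=-1.75: |R|=0.1053
R=−1: 1+2/3x = −1+1/3x ⇒ -1/3x=2 ⇒ x=2/(-1/3)=-6.0000
Confirm numerically:
  x=-5.477: |R|=0.93830 <1
  x=-4.393: |R|=0.78263 <1
  x=-3.325: |R|=0.57708 <1
  x=-2.855: |R|=0.46285 <1
  x=-6.528: |R|=1.05542 >1
  x=-6.415: |R|=1.04408 >1
  x=-6.360: |R|=1.03846 >1
Interval (-6.0000, 0).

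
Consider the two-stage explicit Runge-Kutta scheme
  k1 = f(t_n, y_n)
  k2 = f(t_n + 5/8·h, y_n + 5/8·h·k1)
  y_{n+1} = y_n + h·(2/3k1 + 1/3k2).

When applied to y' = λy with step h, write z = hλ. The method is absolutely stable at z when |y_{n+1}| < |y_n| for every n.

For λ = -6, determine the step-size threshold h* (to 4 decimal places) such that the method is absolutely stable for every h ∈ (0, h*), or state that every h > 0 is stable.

(-4.8000,0); λ=-6 ⇒ h* = (24/5)/6 = 0.8000.

On y'=λy, z=hλ:
  k1=λy_n ⇒ h·k1=z·y_n;  k2=λ(1+5/8z)y_n ⇒ h·k2=z(1+5/8z)y_n
  y_{n+1}/y_n = 1 + 2/3z + 1/3z(1+5/8z) = 1 + z + 5/24z²
  Hence R(z) = 1 + z + 5/24z².

Find x<0 with |R(x)|<1.
x=-0.69: |R|=0.4092
R=1: x+5/24x²=0 ⇒ x=−24/5=-4.8000; min R=1−1/(4·5/24)=-0.2000>−1
Confirm numerically:
  x=-4.468: |R|=0.69096 <1
  x=-3.749: |R|=0.17913 <1
  x=-2.085: |R|=0.17933 <1
  x=-5.372: |R|=1.64016 >1
  x=-5.218: |R|=1.45440 >1
  x=-5.110: |R|=1.33002 >1
Interval (-4.8000, 0).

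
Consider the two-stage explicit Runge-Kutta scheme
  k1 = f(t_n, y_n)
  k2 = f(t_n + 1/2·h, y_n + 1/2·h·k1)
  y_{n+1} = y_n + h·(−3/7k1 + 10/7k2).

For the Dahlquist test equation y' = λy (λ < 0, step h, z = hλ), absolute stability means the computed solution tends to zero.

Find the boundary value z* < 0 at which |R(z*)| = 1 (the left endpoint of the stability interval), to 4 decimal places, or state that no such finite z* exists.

z* = -1.4000.

Test eqn y'=λy, z=hλ:
  k1=λy_n ⇒ h·k1=z·y_n;  k2=λ(1+1/2z)y_n ⇒ h·k2=z(1+1/2z)y_n
  y_{n+1}/y_n = 1 − 3/7z + 10/7z(1+1/2z) = 1 + z + 5/7z²
  ⇒ R(z) = 1 + z + 5/7z².

Solve |R(x)|<1 on ℝ⁻.
x=-1.75: |R|=1.4375
R=1: x+5/7x²=0 ⇒ x=−7/5=-1.4000; min R=1−1/(4·5/7)=0.6500>−1
Confirm numerically:
  x=-1.310: |R|=0.91579 <1
  x=-1.210: |R|=0.83579 <1
  x=-1.111: |R|=0.77066 <1
  x=-1.650: |R|=1.29464 >1
  x=-1.587: |R|=1.21198 >1
  x=-1.576: |R|=1.19813 >1
Interval (-1.4000, 0).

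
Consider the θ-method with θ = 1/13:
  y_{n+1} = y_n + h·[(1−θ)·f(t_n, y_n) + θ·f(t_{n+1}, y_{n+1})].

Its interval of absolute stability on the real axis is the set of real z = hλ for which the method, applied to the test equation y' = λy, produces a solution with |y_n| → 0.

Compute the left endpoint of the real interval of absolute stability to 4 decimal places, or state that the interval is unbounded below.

On y'=λy, z=hλ:
  y_{n+1} = y_n + z·[12/13·y_n + 1/13·y_{n+1}] ⇒ (1 − 1/13z)y_{n+1} = (1 + 12/13z)y_n
  Hence R(z) = (1 + 12/13z)/(1 − 1/13z).

Find x<0 with |R(x)|<1.
x=-0.7: |R|=0.3358
R=−1: 1+12/13x = −1+1/13x ⇒ -11/13x=2 ⇒ x=2/(-11/13)=-2.3636
Confirm numerically:
  x=-2.124: |R|=0.82571 <1
  x=-1.928: |R|=0.67899 <1
  x=-1.556: |R|=0.38967 <1
  x=-0.981: |R|=0.08783 <1
  x=-2.815: |R|=1.31394 >1
  x=-2.677: |R|=1.21988 >1
  x=-2.654: |R|=1.20404 >1
Stable set (-2.3636, 0).

left endpoint -2.3636.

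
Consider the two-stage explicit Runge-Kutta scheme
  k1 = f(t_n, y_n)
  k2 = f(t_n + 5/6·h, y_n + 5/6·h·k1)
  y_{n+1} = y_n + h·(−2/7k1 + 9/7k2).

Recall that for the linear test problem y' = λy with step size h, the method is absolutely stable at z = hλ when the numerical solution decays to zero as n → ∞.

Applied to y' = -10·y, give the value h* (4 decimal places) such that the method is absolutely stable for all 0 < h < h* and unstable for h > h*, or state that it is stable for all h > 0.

Set f=λy, z=hλ:
  k1=λy_n ⇒ h·k1=z·y_n;  k2=λ(1+5/6z)y_n ⇒ h·k2=z(1+5/6z)y_n
  y_{n+1}/y_n = 1 − 2/7z + 9/7z(1+5/6z) = 1 + z + 15/14z²
  so R(z) = 1 + z + 15/14z².

Solve |R(x)|<1 on ℝ⁻.
x=-1.38: |R|=1.6604
R=1: x+15/14x²=0 ⇒ x=−14/15=-0.9333; min R=1−1/(4·15/14)=0.7667>−1
Confirm numerically:
  x=-0.808: |R|=0.89150 <1
  x=-0.654: |R|=0.80427 <1
  x=-0.565: |R|=0.77703 <1
  x=-0.532: |R|=0.77124 <1
  x=-1.384: |R|=1.66827 >1
  x=-1.084: |R|=1.17499 >1
  x=-0.995: |R|=1.06574 >1
Stable set (-0.9333, 0).

(-0.9333,0); λ=-10 ⇒ h* = (14/15)/10 = 0.0933.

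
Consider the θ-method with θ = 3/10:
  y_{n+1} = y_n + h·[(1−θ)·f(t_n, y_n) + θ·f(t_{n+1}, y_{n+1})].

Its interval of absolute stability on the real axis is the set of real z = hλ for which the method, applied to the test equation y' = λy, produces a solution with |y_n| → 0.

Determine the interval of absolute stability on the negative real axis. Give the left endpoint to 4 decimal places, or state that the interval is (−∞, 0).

z∈(-5.0000,0).

With y'=λy (z=hλ):
  y_{n+1} = y_n + z·[7/10·y_n + 3/10·y_{n+1}] ⇒ (1 − 3/10z)y_{n+1} = (1 + 7/10z)y_n
  ⇒ R(z) = (1 + 7/10z)/(1 − 3/10z).

Boundary: |R(x)|=1, x<0.
x=-1.35: |R|=0.0391
R=−1: 1+7/10x = −1+3/10x ⇒ -2/5x=2 ⇒ x=2/(-2/5)=-5.0000
Confirm numerically:
  x=-4.087: |R|=0.83595 <1
  x=-3.930: |R|=0.80358 <1
  x=-2.301: |R|=0.36130 <1
  x=-5.444: |R|=1.06745 >1
  x=-5.404: |R|=1.06165 >1
  x=-5.067: |R|=1.01063 >1
Interval (-5.0000, 0).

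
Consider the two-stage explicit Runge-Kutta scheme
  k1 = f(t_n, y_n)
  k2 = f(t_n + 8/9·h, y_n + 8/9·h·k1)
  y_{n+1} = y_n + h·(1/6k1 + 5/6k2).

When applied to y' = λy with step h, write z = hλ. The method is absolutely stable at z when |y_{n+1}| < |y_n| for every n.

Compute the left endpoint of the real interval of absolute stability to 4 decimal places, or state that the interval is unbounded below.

z* = -1.3500.

With y'=λy (z=hλ):
  k1=λy_n ⇒ h·k1=z·y_n;  k2=λ(1+8/9z)y_n ⇒ h·k2=z(1+8/9z)y_n
  y_{n+1}/y_n = 1 + 1/6z + 5/6z(1+8/9z) = 1 + z + 20/27z²
  Hence R(z) = 1 + z + 20/27z².

Boundary: |R(x)|=1, x<0.
x=-1.46: |R|=1.1190
R=1: x+20/27x²=0 ⇒ x=−27/20=-1.3500; min R=1−1/(4·20/27)=0.6625>−1
Confirm numerically:
  x=-1.312: |R|=0.96307 <1
  x=-0.949: |R|=0.71811 <1
  x=-0.795: |R|=0.67317 <1
  x=-1.813: |R|=1.62179 >1
  x=-1.543: |R|=1.22059 >1
  x=-1.418: |R|=1.07143 >1
Stable set (-1.3500, 0).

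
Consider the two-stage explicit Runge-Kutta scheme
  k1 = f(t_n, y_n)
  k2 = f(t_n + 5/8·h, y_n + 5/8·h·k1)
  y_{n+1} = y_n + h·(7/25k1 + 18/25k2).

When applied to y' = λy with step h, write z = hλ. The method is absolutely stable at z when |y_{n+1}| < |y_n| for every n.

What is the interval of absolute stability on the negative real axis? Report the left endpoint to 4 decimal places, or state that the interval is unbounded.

z∈(-2.2222,0).

With y'=λy (z=hλ):
  k1=λy_n ⇒ h·k1=z·y_n;  k2=λ(1+5/8z)y_n ⇒ h·k2=z(1+5/8z)y_n
  y_{n+1}/y_n = 1 + 7/25z + 18/25z(1+5/8z) = 1 + z + 9/20z²
  Hence R(z) = 1 + z + 9/20z².

Find x<0 with |R(x)|<1.
x=-0.99: |R|=0.4510
R=1: x+9/20x²=0 ⇒ x=−20/9=-2.2222; min R=1−1/(4·9/20)=0.4444>−1
Confirm numerically:
  x=-1.875: |R|=0.70703 <1
  x=-1.305: |R|=0.46136 <1
  x=-1.072: |R|=0.44513 <1
  x=-0.930: |R|=0.45921 <1
  x=-2.752: |R|=1.65608 >1
  x=-2.696: |R|=1.57479 >1
  x=-2.436: |R|=1.23434 >1
So |R|<1 on (-2.2222, 0).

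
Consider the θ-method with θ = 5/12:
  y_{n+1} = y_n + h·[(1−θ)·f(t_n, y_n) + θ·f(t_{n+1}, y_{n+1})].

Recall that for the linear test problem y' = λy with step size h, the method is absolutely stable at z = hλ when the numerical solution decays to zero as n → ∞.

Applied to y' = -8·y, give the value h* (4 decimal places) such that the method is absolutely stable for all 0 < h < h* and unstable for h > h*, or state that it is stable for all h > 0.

With y'=λy (z=hλ):
  y_{n+1} = y_n + z·[7/12·y_n + 5/12·y_{n+1}] ⇒ (1 − 5/12z)y_{n+1} = (1 + 7/12z)y_n
  Hence R(z) = (1 + 7/12z)/(1 − 5/12z).

Find x<0 with |R(x)|<1.
x=-0.44: |R|=0.6282
R=−1: 1+7/12x = −1+5/12x ⇒ -1/6x=2 ⇒ x=2/(-1/6)=-12.0000
Confirm numerically:
  x=-11.177: |R|=0.97575 <1
  x=-9.443: |R|=0.91364 <1
  x=-9.314: |R|=0.90828 <1
  x=-6.426: |R|=0.74738 <1
  x=-12.485: |R|=1.01303 >1
  x=-12.431: |R|=1.01162 >1
Stable set (-12.0000, 0).

(-12.0000,0); λ=-8 ⇒ h* = (12)/8 = 1.5000.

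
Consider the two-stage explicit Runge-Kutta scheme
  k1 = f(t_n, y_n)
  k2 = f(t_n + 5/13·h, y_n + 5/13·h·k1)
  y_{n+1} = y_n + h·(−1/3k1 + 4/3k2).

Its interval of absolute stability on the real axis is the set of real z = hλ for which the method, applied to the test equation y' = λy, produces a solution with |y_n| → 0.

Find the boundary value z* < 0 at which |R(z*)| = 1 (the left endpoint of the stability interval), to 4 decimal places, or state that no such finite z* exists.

Set f=λy, z=hλ:
  k1=λy_n ⇒ h·k1=z·y_n;  k2=λ(1+5/13z)y_n ⇒ h·k2=z(1+5/13z)y_n
  y_{n+1}/y_n = 1 − 1/3z + 4/3z(1+5/13z) = 1 + z + 20/39z²
  R(z) = 1 + z + 20/39z².

Boundary: |R(x)|=1, x<0.
x=-0.55: |R|=0.6051
R=1: x+20/39x²=0 ⇒ x=−39/20=-1.9500; min R=1−1/(4·20/39)=0.5125>−1
Confirm numerically:
  x=-1.526: |R|=0.66819 <1
  x=-1.325: |R|=0.57532 <1
  x=-1.021: |R|=0.51359 <1
  x=-0.805: |R|=0.52732 <1
  x=-2.319: |R|=1.43883 >1
  x=-2.193: |R|=1.27328 >1
  x=-2.064: |R|=1.12066 >1
Interval (-1.9500, 0).

left endpoint -1.9500.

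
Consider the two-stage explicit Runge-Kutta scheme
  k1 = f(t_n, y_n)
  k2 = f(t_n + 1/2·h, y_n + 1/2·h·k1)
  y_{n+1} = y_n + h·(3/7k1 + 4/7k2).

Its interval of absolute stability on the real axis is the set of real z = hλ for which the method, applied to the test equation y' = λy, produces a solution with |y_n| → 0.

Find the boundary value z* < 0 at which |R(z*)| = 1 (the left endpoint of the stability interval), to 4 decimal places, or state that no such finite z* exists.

left endpoint -3.5000.

Set f=λy, z=hλ:
  k1=λy_n ⇒ h·k1=z·y_n;  k2=λ(1+1/2z)y_n ⇒ h·k2=z(1+1/2z)y_n
  y_{n+1}/y_n = 1 + 3/7z + 4/7z(1+1/2z) = 1 + z + 2/7z²
  Hence R(z) = 1 + z + 2/7z².

Boundary: |R(x)|=1, x<0.
x=-0.53: |R|=0.5503
R=1: x+2/7x²=0 ⇒ x=−7/2=-3.5000; min R=1−1/(4·2/7)=0.1250>−1
Confirm numerically:
  x=-3.303: |R|=0.81409 <1
  x=-2.439: |R|=0.26063 <1
  x=-1.476: |R|=0.14645 <1
  x=-1.449: |R|=0.15089 <1
  x=-3.758: |R|=1.27702 >1
  x=-3.641: |R|=1.14668 >1
Stable set (-3.5000, 0).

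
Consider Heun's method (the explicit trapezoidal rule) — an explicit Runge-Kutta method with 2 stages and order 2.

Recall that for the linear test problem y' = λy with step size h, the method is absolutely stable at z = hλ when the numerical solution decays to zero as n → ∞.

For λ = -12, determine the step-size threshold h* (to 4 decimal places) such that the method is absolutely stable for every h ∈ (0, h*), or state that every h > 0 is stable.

With y'=λy (z=hλ):
  order 2, 2-stage ⇒ R(z)=1+z+z^2/2
  (e.g. R(-0.95)=0.50125, |R|=0.50125)

Need |R(x)|<1, x<0.
x=-0.95: |R|=0.5012
|R(-1.96)|=0.9608 |R(-1.12)|=0.5072 |R(-0.54)|=0.6058
Bisect:
  x_lo=-2.3343 |R|=1.3902  x_hi=-0.3491 |R|=0.7118
  mid=-1.34172 |R|=0.55839 →hi
  mid=-1.83803 |R|=0.85115 →hi
  mid=-2.08619 |R|=1.08990 →lo
  mid=-1.96211 |R|=0.96283 →hi
  mid=-2.02415 |R|=1.02444 →lo
  mid=-1.99313 |R|=0.99315 →hi
  mid=-2.00864 |R|=1.00868 →lo
  mid=-2.00089 |R|=1.00089 →lo
  mid=-1.99701 |R|=0.99701 →hi
  mid=-1.99895 |R|=0.99895 →hi
  ...
  [-2.00004,-1.99992] ⇒ x*=-2.0000
So |R|<1 on (-2.0000, 0).

(-2.0000,0); λ=-12 ⇒ h* = 0.1667.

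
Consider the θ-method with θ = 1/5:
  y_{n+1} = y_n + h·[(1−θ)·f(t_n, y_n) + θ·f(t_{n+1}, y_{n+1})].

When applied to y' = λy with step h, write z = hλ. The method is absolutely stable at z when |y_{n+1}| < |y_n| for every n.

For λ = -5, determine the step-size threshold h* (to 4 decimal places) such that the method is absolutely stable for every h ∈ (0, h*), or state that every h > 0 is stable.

With y'=λy (z=hλ):
  y_{n+1} = y_n + z·[4/5·y_n + 1/5·y_{n+1}] ⇒ (1 − 1/5z)y_{n+1} = (1 + 4/5z)y_n
  Hence R(z) = (1 + 4/5z)/(1 − 1/5z).

Need |R(x)|<1, x<0.
x=-0.83: |R|=0.2882
R=−1: 1+4/5x = −1+1/5x ⇒ -3/5x=2 ⇒ x=2/(-3/5)=-3.3333
Confirm numerically:
  x=-2.483: |R|=0.65909 <1
  x=-2.352: |R|=0.59956 <1
  x=-2.040: |R|=0.44886 <1
  x=-1.669: |R|=0.25131 <1
  x=-3.766: |R|=1.14807 >1
  x=-3.379: |R|=1.01635 >1
  x=-3.366: |R|=1.01171 >1
Interval (-3.3333, 0).

(-3.3333,0); λ=-5 ⇒ h* = (10/3)/5 = 0.6667.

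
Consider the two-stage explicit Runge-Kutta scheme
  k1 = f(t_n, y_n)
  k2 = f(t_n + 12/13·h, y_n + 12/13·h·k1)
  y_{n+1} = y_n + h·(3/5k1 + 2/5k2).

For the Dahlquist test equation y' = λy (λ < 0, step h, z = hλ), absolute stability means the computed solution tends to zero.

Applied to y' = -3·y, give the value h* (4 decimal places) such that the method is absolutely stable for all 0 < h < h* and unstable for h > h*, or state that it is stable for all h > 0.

Test eqn y'=λy, z=hλ:
  k1=λy_n ⇒ h·k1=z·y_n;  k2=λ(1+12/13z)y_n ⇒ h·k2=z(1+12/13z)y_n
  y_{n+1}/y_n = 1 + 3/5z + 2/5z(1+12/13z) = 1 + z + 24/65z²
  so R(z) = 1 + z + 24/65z².

Solve |R(x)|<1 on ℝ⁻.
x=-1.13: |R|=0.3415
R=1: x+24/65x²=0 ⇒ x=−65/24=-2.7083; min R=1−1/(4·24/65)=0.3229>−1
Confirm numerically:
  x=-2.165: |R|=0.56567 <1
  x=-1.968: |R|=0.46204 <1
  x=-1.627: |R|=0.35040 <1
  x=-2.918: |R|=1.22590 >1
  x=-2.837: |R|=1.13478 >1
So |R|<1 on (-2.7083, 0).

(-2.7083,0); λ=-3 ⇒ h* = (65/24)/3 = 0.9028.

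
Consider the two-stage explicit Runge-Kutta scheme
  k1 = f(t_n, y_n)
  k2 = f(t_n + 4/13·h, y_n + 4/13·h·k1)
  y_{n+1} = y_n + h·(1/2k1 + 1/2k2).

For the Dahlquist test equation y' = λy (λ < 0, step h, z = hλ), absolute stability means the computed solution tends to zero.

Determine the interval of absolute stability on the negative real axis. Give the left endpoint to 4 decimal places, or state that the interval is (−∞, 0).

z∈(-6.5000,0).

Set f=λy, z=hλ:
  k1=λy_n ⇒ h·k1=z·y_n;  k2=λ(1+4/13z)y_n ⇒ h·k2=z(1+4/13z)y_n
  y_{n+1}/y_n = 1 + 1/2z + 1/2z(1+4/13z) = 1 + z + 2/13z²
  so R(z) = 1 + z + 2/13z².

Boundary: |R(x)|=1, x<0.
x=-0.92: |R|=0.2102
R=1: x+2/13x²=0 ⇒ x=−13/2=-6.5000; min R=1−1/(4·2/13)=-0.6250>−1
Confirm numerically:
  x=-3.966: |R|=0.54613 <1
  x=-3.554: |R|=0.61078 <1
  x=-3.549: |R|=0.61125 <1
  x=-6.760: |R|=1.27040 >1
  x=-6.752: |R|=1.26177 >1
  x=-6.612: |R|=1.11393 >1
Stable set (-6.5000, 0).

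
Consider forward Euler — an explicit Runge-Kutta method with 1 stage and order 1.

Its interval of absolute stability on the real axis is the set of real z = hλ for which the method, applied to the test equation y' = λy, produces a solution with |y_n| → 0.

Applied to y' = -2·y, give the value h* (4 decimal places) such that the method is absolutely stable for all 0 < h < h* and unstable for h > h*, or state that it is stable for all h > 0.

Set f=λy, z=hλ:
  order 1, 1-stage ⇒ R(z)=1+z
  (e.g. R(-1.13)=-0.13000, |R|=0.13000)

Boundary: |R(x)|=1, x<0.
x=-1.13: |R|=0.1300
|R(-1.8)|=0.8000 |R(-0.97)|=0.0300 |R(-0.87)|=0.1300
Bisect:
  x_lo=-2.8105 |R|=1.8105  x_hi=-0.1055 |R|=0.8945
  mid=-1.45800 |R|=0.45800 →hi
  mid=-2.13425 |R|=1.13425 →lo
  mid=-1.79613 |R|=0.79613 →hi
  mid=-1.96519 |R|=0.96519 →hi
  mid=-2.04972 |R|=1.04972 →lo
  mid=-2.00746 |R|=1.00746 →lo
  mid=-1.98632 |R|=0.98632 →hi
  mid=-1.99689 |R|=0.99689 →hi
  mid=-2.00217 |R|=1.00217 →lo
  mid=-1.99953 |R|=0.99953 →hi
  ...
  [-2.00003,-1.99986] ⇒ x*=-2.0000
Stable set (-2.0000, 0).

(-2.0000,0); λ=-2 ⇒ h* = 1.0000.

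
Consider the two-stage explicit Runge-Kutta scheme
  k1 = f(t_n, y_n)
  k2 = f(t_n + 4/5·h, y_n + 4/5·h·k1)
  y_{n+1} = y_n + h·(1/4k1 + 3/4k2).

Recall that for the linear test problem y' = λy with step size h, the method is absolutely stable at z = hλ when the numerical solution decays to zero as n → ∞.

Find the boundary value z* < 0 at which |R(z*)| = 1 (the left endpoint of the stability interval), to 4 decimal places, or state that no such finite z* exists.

Test eqn y'=λy, z=hλ:
  k1=λy_n ⇒ h·k1=z·y_n;  k2=λ(1+4/5z)y_n ⇒ h·k2=z(1+4/5z)y_n
  y_{n+1}/y_n = 1 + 1/4z + 3/4z(1+4/5z) = 1 + z + 3/5z²
  Hence R(z) = 1 + z + 3/5z².

Need |R(x)|<1, x<0.
x=-1.53: |R|=0.8745
R=1: x+3/5x²=0 ⇒ x=−5/3=-1.6667; min R=1−1/(4·3/5)=0.5833>−1
Confirm numerically:
  x=-1.609: |R|=0.94433 <1
  x=-1.214: |R|=0.67028 <1
  x=-1.019: |R|=0.60402 <1
  x=-0.727: |R|=0.59012 <1
  x=-2.260: |R|=1.80456 >1
  x=-1.750: |R|=1.08750 >1
Interval (-1.6667, 0).

left endpoint -1.6667.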